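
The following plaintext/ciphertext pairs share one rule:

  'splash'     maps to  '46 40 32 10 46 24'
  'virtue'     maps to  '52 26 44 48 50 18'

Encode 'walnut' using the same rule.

s(#19)→46 and p(#16)→40: differences scale by 2, so n = 2·pos + 8. With a=1..z=26, the number is 2·pos + 8.
Applying it to walnut: w=23→54, a=1→10, l=12→32, n=14→36, u=21→50, t=20→48.

54 10 32 36 50 48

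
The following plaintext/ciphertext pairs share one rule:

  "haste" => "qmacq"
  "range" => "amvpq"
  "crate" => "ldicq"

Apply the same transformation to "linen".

uuvnz

Shifts by position in haste: pos 0: h→q (+9), pos 1: a→m (+12), pos 2: s→a (+8), pos 3: t→c (+9), pos 4: e→q (+12) — repeating every 3. It's a Vigenère-style cipher with numeric key [9,12,8]: position i shifts by key[i mod 3].
Applying it to linen: l+9=u, i+12=u, n+8=v, e+9=n, n+12=z.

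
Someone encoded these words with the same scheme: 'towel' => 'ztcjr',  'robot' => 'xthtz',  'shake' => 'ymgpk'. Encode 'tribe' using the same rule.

zwogk

Shifts by position in towel: pos 0: t→z (+6), pos 1: o→t (+5), pos 2: w→c (+6), pos 3: e→j (+5) — repeating every 2. The shifts repeat in a cycle of length 2: positions 0,1,… shift by +6, +5, then the pattern repeats.
For tribe: t+6=z, r+5=w, i+6=o, b+5=g, e+6=k.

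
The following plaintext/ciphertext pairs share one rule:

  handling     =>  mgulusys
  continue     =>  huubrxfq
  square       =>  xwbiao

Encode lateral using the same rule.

In handling: h→m is +5, a→g is +6, n→u is +7, d→l is +8 — the shift increases by 1 each position. The shift increases by 1 at each position, starting from +5: 5, 6, 7, ….
Applying it to lateral: l+5=q, a+6=g, t+7=a, e+8=m, r+9=a, a+10=k, l+11=w.

qgamakw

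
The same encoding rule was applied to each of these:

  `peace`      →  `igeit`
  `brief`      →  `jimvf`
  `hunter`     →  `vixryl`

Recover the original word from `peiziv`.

The word is reversed, then every letter is shifted forward by 4.
Reversing it on peiziv: shift back: p−4=l, e−4=a, i−4=e, z−4=v, i−4=e, v−4=r → laever; then reverse → reveal.

reveal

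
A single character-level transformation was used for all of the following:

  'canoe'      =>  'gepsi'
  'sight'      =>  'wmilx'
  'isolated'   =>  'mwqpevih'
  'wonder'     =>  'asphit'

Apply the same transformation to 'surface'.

wytjeei

Shifts by position in canoe: pos 0: c→g (+4), pos 1: a→e (+4), pos 2: n→p (+2), pos 3: o→s (+4), pos 4: e→i (+4) — repeating every 3. It's a Vigenère-style cipher with numeric key [4,4,2]: position i shifts by key[i mod 3].
For surface: s+4=w, u+4=y, r+2=t, f+4=j, a+4=e, c+2=e, e+4=i.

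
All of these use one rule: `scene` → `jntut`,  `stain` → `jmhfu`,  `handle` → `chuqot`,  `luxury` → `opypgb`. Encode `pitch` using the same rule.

afmnc

s(18)→j(9) and c(2)→n(13) fit y≡3x+7 (mod 26); the inverse of 3 mod 26 is 9. This is an affine cipher: with a=0,…,z=25, each position x becomes (3x+7) mod 26.
For pitch: p(15)→3·15+7≡0=a; i(8)→3·8+7≡5=f; t(19)→3·19+7≡12=m; c(2)→3·2+7≡13=n; h(7)→3·7+7≡2=c (all mod 26).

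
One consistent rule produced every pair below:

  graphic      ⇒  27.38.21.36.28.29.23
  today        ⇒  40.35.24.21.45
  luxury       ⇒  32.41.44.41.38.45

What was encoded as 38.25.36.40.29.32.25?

reptile

g is letter #7 and maps to 27: an offset of 20. Each letter is replaced by its alphabet position (a=1..z=26) + 20.
Decoding 38.25.36.40.29.32.25: 38→(38−20)÷1=18=r, 25→(25−20)÷1=5=e, 36→(36−20)÷1=16=p, 40→(40−20)÷1=20=t, 29→(29−20)÷1=9=i, 32→(32−20)÷1=12=l, 25→(25−20)÷1=5=e.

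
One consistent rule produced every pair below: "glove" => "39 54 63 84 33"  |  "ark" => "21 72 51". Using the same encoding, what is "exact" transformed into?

33 90 21 27 78

With a=1..z=26, the number is 3·pos + 18.
On exact: e=5→33, x=24→90, a=1→21, c=3→27, t=20→78.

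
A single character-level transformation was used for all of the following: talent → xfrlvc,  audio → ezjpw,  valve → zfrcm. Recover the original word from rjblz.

never

In talent: t→x is +4, a→f is +5, l→r is +6, e→l is +7 — the shift increases by 1 each position. The shift increases by 1 at each position, starting from +4: 4, 5, 6, ….
Reversing it on rjblz: r−4=n, j−5=e, b−6=v, l−7=e, z−8=r.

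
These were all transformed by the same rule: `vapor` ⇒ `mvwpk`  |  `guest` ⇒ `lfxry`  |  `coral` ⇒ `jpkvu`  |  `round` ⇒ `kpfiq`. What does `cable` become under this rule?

jvcux

v(21)→m(12) and a(0)→v(21) fit y≡7x+21 (mod 26); the inverse of 7 mod 26 is 15. Each letter's alphabet position (a=0..z=25) is mapped through 7·x+21 mod 26 — an affine cipher.
For cable: c(2)→7·2+21≡9=j; a(0)→7·0+21≡21=v; b(1)→7·1+21≡2=c; l(11)→7·11+21≡20=u; e(4)→7·4+21≡23=x (all mod 26).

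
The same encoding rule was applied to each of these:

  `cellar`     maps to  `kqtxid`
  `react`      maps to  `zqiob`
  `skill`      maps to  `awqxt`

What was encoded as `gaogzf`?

yogurt

Shifts by position in cellar: pos 0: c→k (+8), pos 1: e→q (+12), pos 2: l→t (+8), pos 3: l→x (+12) — repeating every 2. The shifts repeat in a cycle of length 2: positions 0,1,… shift by +8, +12, then the pattern repeats.
Undoing it on gaogzf: g−8=y, a−12=o, o−8=g, g−12=u, z−8=r, f−12=t.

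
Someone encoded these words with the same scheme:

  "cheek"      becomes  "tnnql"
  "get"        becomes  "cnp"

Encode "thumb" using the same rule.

kvdqc

The output letters match the input read backwards, each shifted +9: cheek reversed is keehc. The word is reversed, then every letter is shifted forward by 9.
On thumb: reverse → bmuht; then shift: b+9=k, m+9=v, u+9=d, h+9=q, t+9=c.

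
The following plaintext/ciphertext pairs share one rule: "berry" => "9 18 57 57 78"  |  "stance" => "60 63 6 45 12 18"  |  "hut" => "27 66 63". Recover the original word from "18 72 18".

ewe

b(#2)→9 and e(#5)→18: differences scale by 3, so n = 3·pos + 3. The formula is n = 3×(alphabet index, a=1) + 3.
Reversing it on 18 72 18: 18→(18−3)÷3=5=e, 72→(72−3)÷3=23=w, 18→(18−3)÷3=5=e.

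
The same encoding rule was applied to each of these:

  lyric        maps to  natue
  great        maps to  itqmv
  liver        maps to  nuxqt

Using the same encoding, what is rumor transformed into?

The shift depends on letter class: consonant l→n is +2, but vowel i→u is +12. The rule splits by letter class: vowels +12, consonants +2.
Applying it to rumor: r(cons)+2=t, u(vowel)+12=g, m(cons)+2=o, o(vowel)+12=a, r(cons)+2=t.

tgoat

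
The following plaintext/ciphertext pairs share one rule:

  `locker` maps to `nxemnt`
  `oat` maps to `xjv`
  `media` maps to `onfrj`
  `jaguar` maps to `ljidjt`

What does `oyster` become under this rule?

Vowels shift forward by 9 and consonants shift forward by 2.
On oyster: o(vowel)+9=x, y(cons)+2=a, s(cons)+2=u, t(cons)+2=v, e(vowel)+9=n, r(cons)+2=t.

xauvnt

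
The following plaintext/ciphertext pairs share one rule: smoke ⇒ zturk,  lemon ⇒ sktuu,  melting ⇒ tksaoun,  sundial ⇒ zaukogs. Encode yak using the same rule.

The shift depends on letter class: consonant s→z is +7, but vowel o→u is +6. Vowels shift forward by 6 and consonants shift forward by 7.
On yak: y(cons)+7=f, a(vowel)+6=g, k(cons)+7=r.

fgr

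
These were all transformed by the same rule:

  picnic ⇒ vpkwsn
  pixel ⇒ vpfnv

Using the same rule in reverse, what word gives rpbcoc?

In picnic: p→v is +6, i→p is +7, c→k is +8, n→w is +9 — the shift increases by 1 each position. Letter i (0-indexed) is shifted by i+6, so successive shifts are 6, 7, 8, ….
Reversing it on rpbcoc: r−6=l, p−7=i, b−8=t, c−9=t, o−10=e, c−11=r.

litter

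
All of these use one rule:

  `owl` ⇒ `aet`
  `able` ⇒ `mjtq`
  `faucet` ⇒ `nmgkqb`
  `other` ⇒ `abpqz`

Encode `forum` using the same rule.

nazgu

Two shifts are in play — +12 for a/e/i/o/u, +8 for every other letter.
On forum: f(cons)+8=n, o(vowel)+12=a, r(cons)+8=z, u(vowel)+12=g, m(cons)+8=u.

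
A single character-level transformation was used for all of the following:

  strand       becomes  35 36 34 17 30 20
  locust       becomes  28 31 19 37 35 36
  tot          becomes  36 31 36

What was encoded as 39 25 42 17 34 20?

wizard

Each letter is replaced by its alphabet position (a=1..z=26) + 16.
Undoing it on 39 25 42 17 34 20: 39→(39−16)÷1=23=w, 25→(25−16)÷1=9=i, 42→(42−16)÷1=26=z, 17→(17−16)÷1=1=a, 34→(34−16)÷1=18=r, 20→(20−16)÷1=4=d.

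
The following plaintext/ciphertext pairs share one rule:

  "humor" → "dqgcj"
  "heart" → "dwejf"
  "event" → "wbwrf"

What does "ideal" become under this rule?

h(7)→d(3) and u(20)→q(16) fit y≡11x+4 (mod 26); the inverse of 11 mod 26 is 19. This is an affine cipher: with a=0,…,z=25, each position x becomes (11x+4) mod 26.
For ideal: i(8)→11·8+4≡14=o; d(3)→11·3+4≡11=l; e(4)→11·4+4≡22=w; a(0)→11·0+4≡4=e; l(11)→11·11+4≡21=v (all mod 26).

olwev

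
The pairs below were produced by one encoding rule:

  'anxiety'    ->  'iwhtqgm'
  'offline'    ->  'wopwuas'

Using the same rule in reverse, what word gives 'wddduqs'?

In anxiety: a→i is +8, n→w is +9, x→h is +10, i→t is +11 — the shift increases by 1 each position. Each letter shifts forward by (position + 8), i.e. 8, 9, 10, … — the shift grows by one for each successive letter.
Undoing it on wddduqs: w−8=o, d−9=u, d−10=t, d−11=s, u−12=i, q−13=d, s−14=e.

outside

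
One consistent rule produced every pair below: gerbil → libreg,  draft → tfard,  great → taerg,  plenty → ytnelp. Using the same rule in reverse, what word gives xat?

tax

The output letters match the input read backwards: gerbil reversed is libreg. It's just the letters in reverse order.
Decoding xat: then reverse → tax.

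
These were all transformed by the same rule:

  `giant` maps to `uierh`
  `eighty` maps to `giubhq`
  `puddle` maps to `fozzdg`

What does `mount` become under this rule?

kyorh

Treating letters as 0–25, the rule is x ↦ 7x + 4 (mod 26).
For mount: m(12)→7·12+4≡10=k; o(14)→7·14+4≡24=y; u(20)→7·20+4≡14=o; n(13)→7·13+4≡17=r; t(19)→7·19+4≡7=h (all mod 26).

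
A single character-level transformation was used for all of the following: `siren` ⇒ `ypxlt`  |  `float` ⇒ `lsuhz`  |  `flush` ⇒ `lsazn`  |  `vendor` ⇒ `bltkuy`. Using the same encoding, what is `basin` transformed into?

It's a Vigenère-style cipher with numeric key [6,7]: position i shifts by key[i mod 2].
For basin: b+6=h, a+7=h, s+6=y, i+7=p, n+6=t.

hhypt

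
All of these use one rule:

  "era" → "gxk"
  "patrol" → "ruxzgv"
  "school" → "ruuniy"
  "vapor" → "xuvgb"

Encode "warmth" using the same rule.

The output letters match the input read backwards, each shifted +6: era reversed is are. Two steps: reverse the string, then apply a Caesar shift of +6.
On warmth: reverse → htmraw; then shift: h+6=n, t+6=z, m+6=s, r+6=x, a+6=g, w+6=c.

nzsxgc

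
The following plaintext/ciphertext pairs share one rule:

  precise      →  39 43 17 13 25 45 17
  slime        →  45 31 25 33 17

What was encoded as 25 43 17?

ire

p(#16)→39 and r(#18)→43: differences scale by 2, so n = 2·pos + 7. The formula is n = 2×(alphabet index, a=1) + 7.
Decoding 25 43 17: 25→(25−7)÷2=9=i, 43→(43−7)÷2=18=r, 17→(17−7)÷2=5=e.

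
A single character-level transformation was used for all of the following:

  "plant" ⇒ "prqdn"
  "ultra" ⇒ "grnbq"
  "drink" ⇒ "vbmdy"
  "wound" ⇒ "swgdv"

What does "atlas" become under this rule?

qnrqu

p(15)→p(15) and l(11)→r(17) fit y≡19x+16 (mod 26); the inverse of 19 mod 26 is 11. Treating letters as 0–25, the rule is x ↦ 19x + 16 (mod 26).
On atlas: a(0)→19·0+16≡16=q; t(19)→19·19+16≡13=n; l(11)→19·11+16≡17=r; a(0)→19·0+16≡16=q; s(18)→19·18+16≡20=u (all mod 26).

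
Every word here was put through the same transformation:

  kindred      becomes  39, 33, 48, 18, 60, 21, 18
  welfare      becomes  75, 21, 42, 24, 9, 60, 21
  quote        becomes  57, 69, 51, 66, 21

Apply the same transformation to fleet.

24, 42, 21, 21, 66

k(#11)→39 and i(#9)→33: differences scale by 3, so n = 3·pos + 6. With a=1..z=26, the number is 3·pos + 6.
Applying it to fleet: f=6→24, l=12→42, e=5→21, e=5→21, t=20→66.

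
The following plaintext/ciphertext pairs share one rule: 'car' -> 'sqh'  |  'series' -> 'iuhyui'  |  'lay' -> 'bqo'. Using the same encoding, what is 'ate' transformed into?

qju

Compare letters: c→s is +16, a→q is +16, r→h is +16 — a constant shift. Each letter is shifted forward by 16 in the alphabet (a Caesar shift of +16).
Applying it to ate: a+16=q, t+16=j, e+16=u.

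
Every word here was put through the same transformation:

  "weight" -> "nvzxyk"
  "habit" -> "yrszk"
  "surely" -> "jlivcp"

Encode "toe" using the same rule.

Compare letters: w→n is +17, e→v is +17, i→z is +17 — a constant shift. Every letter moves 17 places later in the alphabet, wrapping around z→a.
For toe: t+17=k, o+17=f, e+17=v.

kfv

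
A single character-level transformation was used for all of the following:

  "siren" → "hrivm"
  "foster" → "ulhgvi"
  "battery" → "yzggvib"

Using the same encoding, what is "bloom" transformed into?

yolln

Each letter is replaced by its mirror in the alphabet: a↔z, b↔y, c↔x, and so on (the Atbash cipher).
For bloom: b↔y, l↔o, o↔l, o↔l, m↔n.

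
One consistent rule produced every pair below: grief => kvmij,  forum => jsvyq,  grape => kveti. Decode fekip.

Compare letters: g→k is +4, r→v is +4, i→m is +4 — a constant shift. This is a Caesar cipher with shift 4.
Decoding fekip: f−4=b, e−4=a, k−4=g, i−4=e, p−4=l.

bagel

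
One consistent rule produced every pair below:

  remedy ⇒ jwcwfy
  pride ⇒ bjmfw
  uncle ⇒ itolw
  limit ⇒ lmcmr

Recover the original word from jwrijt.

Each letter's alphabet position (a=0..z=25) is mapped through 17·x+6 mod 26 — an affine cipher.
Undoing it on jwrijt: j(9)→23·(9−6)≡17=r; w(22)→23·(22−6)≡4=e; r(17)→23·(17−6)≡19=t; i(8)→23·(8−6)≡20=u; j(9)→23·(9−6)≡17=r; t(19)→23·(19−6)≡13=n (all mod 26).

return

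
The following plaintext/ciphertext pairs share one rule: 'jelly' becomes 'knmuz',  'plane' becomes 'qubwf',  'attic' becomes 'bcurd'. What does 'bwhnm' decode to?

Shifts by position in jelly: pos 0: j→k (+1), pos 1: e→n (+9), pos 2: l→m (+1), pos 3: l→u (+9) — repeating every 2. The shifts repeat in a cycle of length 2: positions 0,1,… shift by +1, +9, then the pattern repeats.
Decoding bwhnm: b−1=a, w−9=n, h−1=g, n−9=e, m−1=l.

angel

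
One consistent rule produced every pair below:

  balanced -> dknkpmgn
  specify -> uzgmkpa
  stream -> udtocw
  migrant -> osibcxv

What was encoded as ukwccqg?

sausage

A repeating key of period 2 is used — shifts +2, +10 over and over.
Reversing it on ukwccqg: u−2=s, k−10=a, w−2=u, c−10=s, c−2=a, q−10=g, g−2=e.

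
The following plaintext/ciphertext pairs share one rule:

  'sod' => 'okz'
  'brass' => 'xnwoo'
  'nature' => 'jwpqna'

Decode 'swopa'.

waste

It's a constant shift of +22 (ROT22).
Undoing it on swopa: s−22=w, w−22=a, o−22=s, p−22=t, a−22=e.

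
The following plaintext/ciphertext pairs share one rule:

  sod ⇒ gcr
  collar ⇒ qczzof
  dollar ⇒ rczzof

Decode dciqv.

Every letter moves 14 places later in the alphabet, wrapping around z→a.
Undoing it on dciqv: d−14=p, c−14=o, i−14=u, q−14=c, v−14=h.

pouch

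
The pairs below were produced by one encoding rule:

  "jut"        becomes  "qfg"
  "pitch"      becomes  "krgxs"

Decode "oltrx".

logic

Letters are reflected about the middle of the alphabet (position → 25−position): Atbash.
Undoing it on oltrx: o↔l, l↔o, t↔g, r↔i, x↔c.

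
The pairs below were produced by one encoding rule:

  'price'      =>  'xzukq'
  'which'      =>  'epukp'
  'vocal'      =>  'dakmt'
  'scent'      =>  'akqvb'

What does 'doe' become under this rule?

laq

The shift depends on letter class: consonant p→x is +8, but vowel i→u is +12. The rule splits by letter class: vowels +12, consonants +8.
Applying it to doe: d(cons)+8=l, o(vowel)+12=a, e(vowel)+12=q.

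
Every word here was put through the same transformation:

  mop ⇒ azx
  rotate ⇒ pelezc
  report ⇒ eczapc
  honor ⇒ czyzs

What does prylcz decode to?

The output letters match the input read backwards, each shifted +11: mop reversed is pom. Two steps: reverse the string, then apply a Caesar shift of +11.
Decoding prylcz: shift back: p−11=e, r−11=g, y−11=n, l−11=a, c−11=r, z−11=o → egnaro; then reverse → orange.

orange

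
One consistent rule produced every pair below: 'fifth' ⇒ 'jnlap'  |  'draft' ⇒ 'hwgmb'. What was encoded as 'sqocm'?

olive

In fifth: f→j is +4, i→n is +5, f→l is +6, t→a is +7 — the shift increases by 1 each position. Each letter shifts forward by (position + 4), i.e. 4, 5, 6, … — the shift grows by one for each successive letter.
Reversing it on sqocm: s−4=o, q−5=l, o−6=i, c−7=v, m−8=e.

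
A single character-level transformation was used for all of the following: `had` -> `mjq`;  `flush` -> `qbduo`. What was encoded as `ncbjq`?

The output letters match the input read backwards, each shifted +9: had reversed is dah. Two steps: reverse the string, then apply a Caesar shift of +9.
Undoing it on ncbjq: shift back: n−9=e, c−9=t, b−9=s, j−9=a, q−9=h → etsah; then reverse → haste.

haste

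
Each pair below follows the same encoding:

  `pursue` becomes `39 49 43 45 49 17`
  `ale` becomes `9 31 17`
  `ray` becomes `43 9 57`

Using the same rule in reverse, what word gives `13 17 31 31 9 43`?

cellar

p(#16)→39 and u(#21)→49: differences scale by 2, so n = 2·pos + 7. Each letter becomes 2×(its alphabet position, a=1..z=26) + 7.
Reversing it on 13 17 31 31 9 43: 13→(13−7)÷2=3=c, 17→(17−7)÷2=5=e, 31→(31−7)÷2=12=l, 31→(31−7)÷2=12=l, 9→(9−7)÷2=1=a, 43→(43−7)÷2=18=r.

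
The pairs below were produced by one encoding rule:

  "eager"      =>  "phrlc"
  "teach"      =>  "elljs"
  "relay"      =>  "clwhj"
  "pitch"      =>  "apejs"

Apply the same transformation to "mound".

Shifts by position in eager: pos 0: e→p (+11), pos 1: a→h (+7), pos 2: g→r (+11), pos 3: e→l (+7) — repeating every 2. A repeating key of period 2 is used — shifts +11, +7 over and over.
For mound: m+11=x, o+7=v, u+11=f, n+7=u, d+11=o.

xvfuo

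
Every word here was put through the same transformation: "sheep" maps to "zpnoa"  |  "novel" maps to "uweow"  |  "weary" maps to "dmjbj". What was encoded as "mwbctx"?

fossil

In sheep: s→z is +7, h→p is +8, e→n is +9, e→o is +10 — the shift increases by 1 each position. Each letter shifts forward by (position + 7), i.e. 7, 8, 9, … — the shift grows by one for each successive letter.
Undoing it on mwbctx: m−7=f, w−8=o, b−9=s, c−10=s, t−11=i, x−12=l.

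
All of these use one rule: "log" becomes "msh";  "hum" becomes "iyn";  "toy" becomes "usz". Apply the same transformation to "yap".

zeq

The shift depends on letter class: consonant l→m is +1, but vowel o→s is +4. Vowels shift forward by 4 and consonants shift forward by 1.
For yap: y(cons)+1=z, a(vowel)+4=e, p(cons)+1=q.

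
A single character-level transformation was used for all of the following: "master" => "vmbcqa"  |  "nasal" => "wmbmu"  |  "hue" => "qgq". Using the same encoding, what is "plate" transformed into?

yumcq

The shift depends on letter class: consonant m→v is +9, but vowel a→m is +12. Two shifts are in play — +12 for a/e/i/o/u, +9 for every other letter.
On plate: p(cons)+9=y, l(cons)+9=u, a(vowel)+12=m, t(cons)+9=c, e(vowel)+12=q.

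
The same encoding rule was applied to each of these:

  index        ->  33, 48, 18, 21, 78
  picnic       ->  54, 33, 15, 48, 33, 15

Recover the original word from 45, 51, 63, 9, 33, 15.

i(#9)→33 and n(#14)→48: differences scale by 3, so n = 3·pos + 6. Each letter becomes 3×(its alphabet position, a=1..z=26) + 6.
Undoing it on 45, 51, 63, 9, 33, 15: 45→(45−6)÷3=13=m, 51→(51−6)÷3=15=o, 63→(63−6)÷3=19=s, 9→(9−6)÷3=1=a, 33→(33−6)÷3=9=i, 15→(15−6)÷3=3=c.

mosaic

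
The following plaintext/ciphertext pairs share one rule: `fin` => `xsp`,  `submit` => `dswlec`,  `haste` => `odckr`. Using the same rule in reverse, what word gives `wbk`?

Read the word backwards and shift each letter +10.
Undoing it on wbk: shift back: w−10=m, b−10=r, k−10=a → mra; then reverse → arm.

arm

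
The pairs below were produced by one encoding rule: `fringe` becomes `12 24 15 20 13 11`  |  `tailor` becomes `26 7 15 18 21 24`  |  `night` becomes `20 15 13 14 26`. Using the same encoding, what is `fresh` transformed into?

12 24 11 25 14

f is letter #6 and maps to 12: an offset of 6. Each letter is replaced by its alphabet position (a=1..z=26) + 6.
Applying it to fresh: f=6→12, r=18→24, e=5→11, s=19→25, h=8→14.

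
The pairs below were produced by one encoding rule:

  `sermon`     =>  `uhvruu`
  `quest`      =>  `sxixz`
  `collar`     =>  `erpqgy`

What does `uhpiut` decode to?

In sermon: s→u is +2, e→h is +3, r→v is +4, m→r is +5 — the shift increases by 1 each position. Each letter shifts forward by (position + 2), i.e. 2, 3, 4, … — the shift grows by one for each successive letter.
Undoing it on uhpiut: u−2=s, h−3=e, p−4=l, i−5=d, u−6=o, t−7=m.

seldom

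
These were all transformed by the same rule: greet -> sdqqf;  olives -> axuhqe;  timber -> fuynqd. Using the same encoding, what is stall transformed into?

Compare letters: g→s is +12, r→d is +12, e→q is +12 — a constant shift. This is a Caesar cipher with shift 12.
For stall: s+12=e, t+12=f, a+12=m, l+12=x, l+12=x.

efmxx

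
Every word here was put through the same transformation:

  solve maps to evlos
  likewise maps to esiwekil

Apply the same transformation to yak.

kay

The output letters match the input read backwards: solve reversed is evlos. The word is simply reversed.
For yak: reverse → kay.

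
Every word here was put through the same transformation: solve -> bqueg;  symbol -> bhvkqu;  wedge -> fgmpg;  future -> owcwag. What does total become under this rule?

cqccu

The shift depends on letter class: consonant s→b is +9, but vowel o→q is +2. Two shifts are in play — +2 for a/e/i/o/u, +9 for every other letter.
For total: t(cons)+9=c, o(vowel)+2=q, t(cons)+9=c, a(vowel)+2=c, l(cons)+9=u.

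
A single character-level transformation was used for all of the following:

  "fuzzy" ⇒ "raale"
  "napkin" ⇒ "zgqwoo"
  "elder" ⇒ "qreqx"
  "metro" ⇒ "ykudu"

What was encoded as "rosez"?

Shifts by position in fuzzy: pos 0: f→r (+12), pos 1: u→a (+6), pos 2: z→a (+1), pos 3: z→l (+12), pos 4: y→e (+6) — repeating every 3. The shifts repeat in a cycle of length 3: positions 0,1,… shift by +12, +6, +1, then the pattern repeats.
Undoing it on rosez: r−12=f, o−6=i, s−1=r, e−12=s, z−6=t.

first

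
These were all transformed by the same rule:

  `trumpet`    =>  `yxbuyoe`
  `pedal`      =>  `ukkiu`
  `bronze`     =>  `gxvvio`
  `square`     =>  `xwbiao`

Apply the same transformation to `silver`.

xosdnb

In trumpet: t→y is +5, r→x is +6, u→b is +7, m→u is +8 — the shift increases by 1 each position. Letter i (0-indexed) is shifted by i+5, so successive shifts are 5, 6, 7, ….
On silver: s+5=x, i+6=o, l+7=s, v+8=d, e+9=n, r+10=b.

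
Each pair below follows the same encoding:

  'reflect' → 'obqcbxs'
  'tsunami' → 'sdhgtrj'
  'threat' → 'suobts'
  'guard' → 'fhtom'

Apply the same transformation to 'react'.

obtxs

r(17)→o(14) and e(4)→b(1) fit y≡15x+19 (mod 26); the inverse of 15 mod 26 is 7. Each letter's alphabet position (a=0..z=25) is mapped through 15·x+19 mod 26 — an affine cipher.
Applying it to react: r(17)→15·17+19≡14=o; e(4)→15·4+19≡1=b; a(0)→15·0+19≡19=t; c(2)→15·2+19≡23=x; t(19)→15·19+19≡18=s (all mod 26).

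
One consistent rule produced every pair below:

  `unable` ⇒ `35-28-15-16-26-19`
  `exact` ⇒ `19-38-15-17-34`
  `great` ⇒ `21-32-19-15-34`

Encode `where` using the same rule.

37-22-19-32-19

u is letter #21 and maps to 35: an offset of 14. The number is (letter's place in the alphabet, a=1) + 14.
Applying it to where: w=23→37, h=8→22, e=5→19, r=18→32, e=5→19.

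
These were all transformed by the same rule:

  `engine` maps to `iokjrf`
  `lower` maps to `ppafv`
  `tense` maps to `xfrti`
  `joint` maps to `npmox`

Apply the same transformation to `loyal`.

A repeating key of period 2 is used — shifts +4, +1 over and over.
Applying it to loyal: l+4=p, o+1=p, y+4=c, a+1=b, l+4=p.

ppcbp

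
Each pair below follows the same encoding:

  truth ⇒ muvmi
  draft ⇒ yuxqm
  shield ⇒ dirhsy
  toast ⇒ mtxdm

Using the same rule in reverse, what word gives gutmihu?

brother

t(19)→m(12) and r(17)→u(20) fit y≡9x+23 (mod 26); the inverse of 9 mod 26 is 3. This is an affine cipher: with a=0,…,z=25, each position x becomes (9x+23) mod 26.
Undoing it on gutmihu: g(6)→3·(6−23)≡1=b; u(20)→3·(20−23)≡17=r; t(19)→3·(19−23)≡14=o; m(12)→3·(12−23)≡19=t; i(8)→3·(8−23)≡7=h; h(7)→3·(7−23)≡4=e; u(20)→3·(20−23)≡17=r (all mod 26).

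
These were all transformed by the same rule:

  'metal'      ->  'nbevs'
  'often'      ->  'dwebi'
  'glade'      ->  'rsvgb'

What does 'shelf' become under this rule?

This is an affine cipher: with a=0,…,z=25, each position x becomes (21x+21) mod 26.
Applying it to shelf: s(18)→21·18+21≡9=j; h(7)→21·7+21≡12=m; e(4)→21·4+21≡1=b; l(11)→21·11+21≡18=s; f(5)→21·5+21≡22=w (all mod 26).

jmbsw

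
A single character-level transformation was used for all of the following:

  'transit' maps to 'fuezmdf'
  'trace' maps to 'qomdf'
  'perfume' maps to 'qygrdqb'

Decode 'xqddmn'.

The output letters match the input read backwards, each shifted +12: transit reversed is tisnart. The word is reversed, then every letter is shifted forward by 12.
Reversing it on xqddmn: shift back: x−12=l, q−12=e, d−12=r, d−12=r, m−12=a, n−12=b → lerrab; then reverse → barrel.

barrel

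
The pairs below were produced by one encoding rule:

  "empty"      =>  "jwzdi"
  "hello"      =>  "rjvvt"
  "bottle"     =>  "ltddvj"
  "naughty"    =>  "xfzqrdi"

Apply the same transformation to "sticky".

Two shifts are in play — +5 for a/e/i/o/u, +10 for every other letter.
Applying it to sticky: s(cons)+10=c, t(cons)+10=d, i(vowel)+5=n, c(cons)+10=m, k(cons)+10=u, y(cons)+10=i.

cdnmui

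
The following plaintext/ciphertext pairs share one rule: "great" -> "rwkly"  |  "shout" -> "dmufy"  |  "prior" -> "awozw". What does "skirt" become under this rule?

Shifts by position in great: pos 0: g→r (+11), pos 1: r→w (+5), pos 2: e→k (+6), pos 3: a→l (+11), pos 4: t→y (+5) — repeating every 3. It's a Vigenère-style cipher with numeric key [11,5,6]: position i shifts by key[i mod 3].
Applying it to skirt: s+11=d, k+5=p, i+6=o, r+11=c, t+5=y.

dpocy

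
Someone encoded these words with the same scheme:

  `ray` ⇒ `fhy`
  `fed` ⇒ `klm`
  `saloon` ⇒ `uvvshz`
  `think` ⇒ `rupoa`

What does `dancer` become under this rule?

The output letters match the input read backwards, each shifted +7: ray reversed is yar. Read the word backwards and shift each letter +7.
On dancer: reverse → recnad; then shift: r+7=y, e+7=l, c+7=j, n+7=u, a+7=h, d+7=k.

yljuhk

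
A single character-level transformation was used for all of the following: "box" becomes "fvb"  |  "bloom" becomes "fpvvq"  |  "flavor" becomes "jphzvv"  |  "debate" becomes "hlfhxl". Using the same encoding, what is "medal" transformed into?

Vowels shift forward by 7 and consonants shift forward by 4.
For medal: m(cons)+4=q, e(vowel)+7=l, d(cons)+4=h, a(vowel)+7=h, l(cons)+4=p.

qlhhp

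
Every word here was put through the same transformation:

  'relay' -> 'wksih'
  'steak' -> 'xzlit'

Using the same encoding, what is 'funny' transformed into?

kauvh

In relay: r→w is +5, e→k is +6, l→s is +7, a→i is +8 — the shift increases by 1 each position. Letter i (0-indexed) is shifted by i+5, so successive shifts are 5, 6, 7, ….
On funny: f+5=k, u+6=a, n+7=u, n+8=v, y+9=h.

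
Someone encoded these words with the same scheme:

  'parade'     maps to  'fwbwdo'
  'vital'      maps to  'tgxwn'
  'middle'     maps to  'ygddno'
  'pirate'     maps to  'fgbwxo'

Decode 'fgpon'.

pixel

p(15)→f(5) and a(0)→w(22) fit y≡11x+22 (mod 26); the inverse of 11 mod 26 is 19. This is an affine cipher: with a=0,…,z=25, each position x becomes (11x+22) mod 26.
Reversing it on fgpon: f(5)→19·(5−22)≡15=p; g(6)→19·(6−22)≡8=i; p(15)→19·(15−22)≡23=x; o(14)→19·(14−22)≡4=e; n(13)→19·(13−22)≡11=l (all mod 26).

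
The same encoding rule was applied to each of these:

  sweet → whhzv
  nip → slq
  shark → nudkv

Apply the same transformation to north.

The output letters match the input read backwards, each shifted +3: sweet reversed is teews. Read the word backwards and shift each letter +3.
Applying it to north: reverse → htron; then shift: h+3=k, t+3=w, r+3=u, o+3=r, n+3=q.

kwurq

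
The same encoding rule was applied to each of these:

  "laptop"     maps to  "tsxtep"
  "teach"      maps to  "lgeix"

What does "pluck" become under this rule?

The output letters match the input read backwards, each shifted +4: laptop reversed is potpal. Read the word backwards and shift each letter +4.
Applying it to pluck: reverse → kculp; then shift: k+4=o, c+4=g, u+4=y, l+4=p, p+4=t.

ogypt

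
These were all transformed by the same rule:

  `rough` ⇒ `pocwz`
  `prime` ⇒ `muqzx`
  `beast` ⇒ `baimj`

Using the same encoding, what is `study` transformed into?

The output letters match the input read backwards, each shifted +8: rough reversed is hguor. Two steps: reverse the string, then apply a Caesar shift of +8.
On study: reverse → yduts; then shift: y+8=g, d+8=l, u+8=c, t+8=b, s+8=a.

glcba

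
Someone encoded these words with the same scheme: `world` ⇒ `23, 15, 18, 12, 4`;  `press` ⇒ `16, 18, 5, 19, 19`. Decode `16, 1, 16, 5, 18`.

paper

Each letter is replaced by its alphabet position (a=1, b=2, …, z=26).
Reversing it on 16, 1, 16, 5, 18: 16=p, 1=a, 16=p, 5=e, 18=r.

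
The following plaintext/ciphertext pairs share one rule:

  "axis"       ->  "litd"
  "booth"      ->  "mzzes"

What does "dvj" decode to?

Every letter moves 11 places later in the alphabet, wrapping around z→a.
Reversing it on dvj: d−11=s, v−11=k, j−11=y.

sky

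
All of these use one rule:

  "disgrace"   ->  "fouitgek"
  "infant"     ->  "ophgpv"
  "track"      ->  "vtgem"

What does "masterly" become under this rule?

oguvktna

The shift depends on letter class: consonant d→f is +2, but vowel i→o is +6. Vowels shift forward by 6 and consonants shift forward by 2.
On masterly: m(cons)+2=o, a(vowel)+6=g, s(cons)+2=u, t(cons)+2=v, e(vowel)+6=k, r(cons)+2=t, l(cons)+2=n, y(cons)+2=a.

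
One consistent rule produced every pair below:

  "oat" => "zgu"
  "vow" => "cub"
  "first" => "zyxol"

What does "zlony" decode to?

shift

The output letters match the input read backwards, each shifted +6: oat reversed is tao. Read the word backwards and shift each letter +6.
Reversing it on zlony: shift back: z−6=t, l−6=f, o−6=i, n−6=h, y−6=s → tfihs; then reverse → shift.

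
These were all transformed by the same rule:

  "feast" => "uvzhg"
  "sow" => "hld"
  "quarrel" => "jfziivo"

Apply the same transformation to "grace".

Each pair mirrors across the alphabet (f↔u, e↔v, a↔z): positions sum to 25. Letters are reflected about the middle of the alphabet (position → 25−position): Atbash.
On grace: g↔t, r↔i, a↔z, c↔x, e↔v.

tizxv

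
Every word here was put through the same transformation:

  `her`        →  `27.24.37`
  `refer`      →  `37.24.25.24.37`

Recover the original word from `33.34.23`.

h is letter #8 and maps to 27: an offset of 19. Each letter is replaced by its alphabet position (a=1..z=26) + 19.
Undoing it on 33.34.23: 33→(33−19)÷1=14=n, 34→(34−19)÷1=15=o, 23→(23−19)÷1=4=d.

nod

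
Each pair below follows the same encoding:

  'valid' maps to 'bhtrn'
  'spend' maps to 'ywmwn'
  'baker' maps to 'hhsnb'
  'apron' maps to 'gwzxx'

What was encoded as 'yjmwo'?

In valid: v→b is +6, a→h is +7, l→t is +8, i→r is +9 — the shift increases by 1 each position. The shift increases by 1 at each position, starting from +6: 6, 7, 8, ….
Decoding yjmwo: y−6=s, j−7=c, m−8=e, w−9=n, o−10=e.

scene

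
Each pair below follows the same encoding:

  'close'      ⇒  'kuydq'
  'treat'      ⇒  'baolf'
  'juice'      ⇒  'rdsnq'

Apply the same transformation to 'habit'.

In close: c→k is +8, l→u is +9, o→y is +10, s→d is +11 — the shift increases by 1 each position. The shift increases by 1 at each position, starting from +8: 8, 9, 10, ….
On habit: h+8=p, a+9=j, b+10=l, i+11=t, t+12=f.

pjltf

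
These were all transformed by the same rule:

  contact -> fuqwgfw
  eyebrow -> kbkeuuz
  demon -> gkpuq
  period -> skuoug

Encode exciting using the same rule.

kafowoqj

The shift depends on letter class: consonant c→f is +3, but vowel o→u is +6. Two shifts are in play — +6 for a/e/i/o/u, +3 for every other letter.
Applying it to exciting: e(vowel)+6=k, x(cons)+3=a, c(cons)+3=f, i(vowel)+6=o, t(cons)+3=w, i(vowel)+6=o, n(cons)+3=q, g(cons)+3=j.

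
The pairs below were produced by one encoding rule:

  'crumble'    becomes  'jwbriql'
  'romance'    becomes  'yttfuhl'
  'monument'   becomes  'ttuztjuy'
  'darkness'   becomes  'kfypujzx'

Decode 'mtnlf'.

foggy

Shifts by position in crumble: pos 0: c→j (+7), pos 1: r→w (+5), pos 2: u→b (+7), pos 3: m→r (+5) — repeating every 2. A repeating key of period 2 is used — shifts +7, +5 over and over.
Decoding mtnlf: m−7=f, t−5=o, n−7=g, l−5=g, f−7=y.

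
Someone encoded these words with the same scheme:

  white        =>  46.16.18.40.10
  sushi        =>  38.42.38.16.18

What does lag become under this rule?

24.2.14

With a=1..z=26, the number is 2·pos.
On lag: l=12→24, a=1→2, g=7→14.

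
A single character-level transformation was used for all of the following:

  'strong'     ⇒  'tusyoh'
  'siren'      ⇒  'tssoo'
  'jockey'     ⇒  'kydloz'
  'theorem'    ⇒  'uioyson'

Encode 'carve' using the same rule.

dkswo

Two shifts are in play — +10 for a/e/i/o/u, +1 for every other letter.
For carve: c(cons)+1=d, a(vowel)+10=k, r(cons)+1=s, v(cons)+1=w, e(vowel)+10=o.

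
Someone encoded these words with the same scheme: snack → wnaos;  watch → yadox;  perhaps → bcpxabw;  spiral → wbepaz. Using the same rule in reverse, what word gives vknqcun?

dungeon

Treating letters as 0–25, the rule is x ↦ 7x + 0 (mod 26).
Reversing it on vknqcun: v(21)→15·(21−0)≡3=d; k(10)→15·(10−0)≡20=u; n(13)→15·(13−0)≡13=n; q(16)→15·(16−0)≡6=g; c(2)→15·(2−0)≡4=e; u(20)→15·(20−0)≡14=o; n(13)→15·(13−0)≡13=n (all mod 26).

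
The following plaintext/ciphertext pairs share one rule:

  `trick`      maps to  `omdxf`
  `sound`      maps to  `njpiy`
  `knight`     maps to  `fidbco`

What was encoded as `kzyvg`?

Compare letters: t→o is +21, r→m is +21, i→d is +21 — a constant shift. Every letter moves 21 places later in the alphabet, wrapping around z→a.
Decoding kzyvg: k−21=p, z−21=e, y−21=d, v−21=a, g−21=l.

pedal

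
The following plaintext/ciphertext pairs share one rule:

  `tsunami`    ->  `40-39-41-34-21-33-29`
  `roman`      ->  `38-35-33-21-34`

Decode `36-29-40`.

t is letter #20 and maps to 40: an offset of 20. The number is (letter's place in the alphabet, a=1) + 20.
Undoing it on 36-29-40: 36→(36−20)÷1=16=p, 29→(29−20)÷1=9=i, 40→(40−20)÷1=20=t.

pit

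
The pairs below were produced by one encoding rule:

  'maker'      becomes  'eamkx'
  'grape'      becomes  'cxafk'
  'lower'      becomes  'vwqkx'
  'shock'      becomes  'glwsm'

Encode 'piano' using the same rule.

Treating letters as 0–25, the rule is x ↦ 9x + 0 (mod 26).
On piano: p(15)→9·15+0≡5=f; i(8)→9·8+0≡20=u; a(0)→9·0+0≡0=a; n(13)→9·13+0≡13=n; o(14)→9·14+0≡22=w (all mod 26).

fuanw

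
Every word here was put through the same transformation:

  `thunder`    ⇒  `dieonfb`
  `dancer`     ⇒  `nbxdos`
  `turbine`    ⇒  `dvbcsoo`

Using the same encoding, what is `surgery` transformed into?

Shifts by position in thunder: pos 0: t→d (+10), pos 1: h→i (+1), pos 2: u→e (+10), pos 3: n→o (+1) — repeating every 2. A repeating key of period 2 is used — shifts +10, +1 over and over.
For surgery: s+10=c, u+1=v, r+10=b, g+1=h, e+10=o, r+1=s, y+10=i.

cvbhosi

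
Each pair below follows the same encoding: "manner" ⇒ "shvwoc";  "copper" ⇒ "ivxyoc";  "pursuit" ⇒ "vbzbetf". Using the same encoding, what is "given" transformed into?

In manner: m→s is +6, a→h is +7, n→v is +8, n→w is +9 — the shift increases by 1 each position. Letter i (0-indexed) is shifted by i+6, so successive shifts are 6, 7, 8, ….
Applying it to given: g+6=m, i+7=p, v+8=d, e+9=n, n+10=x.

mpdnx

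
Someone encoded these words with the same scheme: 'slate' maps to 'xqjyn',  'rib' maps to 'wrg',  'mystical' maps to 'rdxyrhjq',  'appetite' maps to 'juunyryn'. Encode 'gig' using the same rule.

The rule splits by letter class: vowels +9, consonants +5.
For gig: g(cons)+5=l, i(vowel)+9=r, g(cons)+5=l.

lrl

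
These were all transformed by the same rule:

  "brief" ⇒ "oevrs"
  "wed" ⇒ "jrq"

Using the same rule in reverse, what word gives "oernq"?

Each letter is shifted forward by 13 in the alphabet (a Caesar shift of +13).
Undoing it on oernq: o−13=b, e−13=r, r−13=e, n−13=a, q−13=d.

bread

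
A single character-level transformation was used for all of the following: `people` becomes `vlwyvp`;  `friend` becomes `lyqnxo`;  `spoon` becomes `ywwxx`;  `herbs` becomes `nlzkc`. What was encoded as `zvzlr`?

In people: p→v is +6, e→l is +7, o→w is +8, p→y is +9 — the shift increases by 1 each position. The shift increases by 1 at each position, starting from +6: 6, 7, 8, ….
Reversing it on zvzlr: z−6=t, v−7=o, z−8=r, l−9=c, r−10=h.

torch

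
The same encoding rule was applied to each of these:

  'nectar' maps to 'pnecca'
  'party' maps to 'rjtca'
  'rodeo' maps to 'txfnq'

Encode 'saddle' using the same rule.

ujfmnn

Shifts by position in nectar: pos 0: n→p (+2), pos 1: e→n (+9), pos 2: c→e (+2), pos 3: t→c (+9) — repeating every 2. The shifts repeat in a cycle of length 2: positions 0,1,… shift by +2, +9, then the pattern repeats.
Applying it to saddle: s+2=u, a+9=j, d+2=f, d+9=m, l+2=n, e+9=n.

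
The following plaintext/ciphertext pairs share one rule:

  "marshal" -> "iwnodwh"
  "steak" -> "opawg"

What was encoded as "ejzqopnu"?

Compare letters: m→i is +22, a→w is +22, r→n is +22 — a constant shift. It's a constant shift of +22 (ROT22).
Undoing it on ejzqopnu: e−22=i, j−22=n, z−22=d, q−22=u, o−22=s, p−22=t, n−22=r, u−22=y.

industry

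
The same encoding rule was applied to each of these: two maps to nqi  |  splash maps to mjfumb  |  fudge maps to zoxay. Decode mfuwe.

Every letter moves 20 places later in the alphabet, wrapping around z→a.
Undoing it on mfuwe: m−20=s, f−20=l, u−20=a, w−20=c, e−20=k.

slack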